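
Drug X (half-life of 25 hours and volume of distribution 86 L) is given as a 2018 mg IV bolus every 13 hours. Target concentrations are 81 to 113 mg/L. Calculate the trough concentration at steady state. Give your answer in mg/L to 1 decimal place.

τ/t½ = 13/25 ≈ 0.52, so fraction remaining f = (1/2)^(13/25) ≈ 0.6974.
At steady state, accumulation factor R = 1/(1 − e^(−kτ)) ≈ 3.3047.
Each bolus raises the concentration by D/Vd = 2018/86 ≈ 23.465 mg/L.
Steady-state peak Cmax,ss = C₀·R ≈ 23.465 × 3.3047 ≈ 77.545 mg/L.
One interval later, Cmin,ss = Cmax,ss·e^(−kτ) ≈ 77.545 × 0.6974 ≈ 54.080 mg/L.
Trough 54.1 mg/L vs MEC 81 mg/L: subtherapeutic.

54.1 mg/L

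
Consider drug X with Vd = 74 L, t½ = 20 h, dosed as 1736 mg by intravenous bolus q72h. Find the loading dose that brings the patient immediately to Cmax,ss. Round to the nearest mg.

1892 mg

f = (1/2)^(72/20) ≈ 0.082469; accumulation ratio R = 1/(1−f) ≈ 1.08988.
Loading dose to hit Cmax,ss on first dose: D_load = D_maint·R ≈ 1736 × 1.08988 ≈ 1892.03 mg.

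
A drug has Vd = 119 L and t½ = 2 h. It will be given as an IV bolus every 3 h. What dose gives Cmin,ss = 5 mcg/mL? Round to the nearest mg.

τ/t½ = 3/2 ≈ 1.5, so f = (1/2)^(3/2) ≈ 0.353553.
Cmin,ss = (D/Vd)·f/(1−f), so D = Cmin,ss·Vd·(1−f)/f.
D = 5 × 119 × (1−f)/f ≈ 5 × 119 × 1.82843 ≈ 1087.92 mg.

1088 mg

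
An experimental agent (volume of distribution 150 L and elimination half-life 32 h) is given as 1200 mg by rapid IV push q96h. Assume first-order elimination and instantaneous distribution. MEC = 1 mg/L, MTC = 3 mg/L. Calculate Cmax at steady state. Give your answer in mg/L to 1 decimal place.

9.1 mg/L

The dosing interval is 3 half-lives, so f = 2^(−3) = 0.125.
Accumulation ratio R = 1/(1 − f) = 1/0.875 = 8/7.
Single-dose peak C₀ = D/Vd = 1200/150 = 8 mg/L.
Steady-state peak Cmax,ss = C₀·R = 8 × 8/7 ≈ 9.143 mg/L.
Peak 9.1 mg/L vs MTC 3 mg/L: exceeds toxic threshold.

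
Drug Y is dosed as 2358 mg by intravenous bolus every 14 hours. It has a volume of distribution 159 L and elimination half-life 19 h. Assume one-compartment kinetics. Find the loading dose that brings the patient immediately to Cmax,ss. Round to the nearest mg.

5896 mg

f = (1/2)^(14/19) ≈ 0.600051; accumulation ratio R = 1/(1−f) ≈ 2.50032.
Loading dose to hit Cmax,ss on first dose: D_load = D_maint·R ≈ 2358 × 2.50032 ≈ 5895.75 mg.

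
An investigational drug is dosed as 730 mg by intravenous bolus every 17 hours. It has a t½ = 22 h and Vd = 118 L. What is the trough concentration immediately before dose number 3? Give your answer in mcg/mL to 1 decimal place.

5.7 mcg/mL

f = (1/2)^(τ/t½) = (1/2)^(17/22) ≈ 0.5853.
C₀ = D/Vd = 730/118 ≈ 6.186 mcg/mL.
Before the 3rd dose, 2 doses have been given. Superposition: Cmin = C₀·(f + f²).
≈ 6.186 × (0.5853 + 0.3426) ≈ 6.186 × 0.9279 ≈ 5.740 mcg/mL.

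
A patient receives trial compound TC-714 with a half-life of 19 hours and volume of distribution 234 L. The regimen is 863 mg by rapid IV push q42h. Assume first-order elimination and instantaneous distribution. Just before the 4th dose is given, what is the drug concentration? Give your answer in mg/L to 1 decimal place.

f = (1/2)^(τ/t½) = (1/2)^(42/19) ≈ 0.2161.
C₀ = D/Vd = 863/234 ≈ 3.688 mg/L.
Before the 4th dose, 3 doses have been given. Superposition: Cmin = C₀·(f + f² + … + f^3).
≈ 3.688 × (0.2161 + 0.0467 + 0.0101) ≈ 3.688 × 0.2729 ≈ 1.006 mg/L.

1.0 mg/L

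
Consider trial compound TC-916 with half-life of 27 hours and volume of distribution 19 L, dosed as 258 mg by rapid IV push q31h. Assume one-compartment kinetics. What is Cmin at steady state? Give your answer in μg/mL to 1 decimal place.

11.2 μg/mL

Over one 31-h interval, 31/27 ≈ 1.1481 half-lives elapse, leaving f ≈ 0.4512 of each dose.
Accumulation ratio R = 1/(1 − f) ≈ 1/0.5488 ≈ 1.8222.
Each bolus raises the concentration by D/Vd = 258/19 ≈ 13.579 μg/mL.
Steady-state peak Cmax,ss = C₀·R ≈ 13.579 × 1.8222 ≈ 24.744 μg/mL.
Steady-state trough Cmin,ss = Cmax,ss·f ≈ 24.744 × 0.4512 ≈ 11.164 μg/mL.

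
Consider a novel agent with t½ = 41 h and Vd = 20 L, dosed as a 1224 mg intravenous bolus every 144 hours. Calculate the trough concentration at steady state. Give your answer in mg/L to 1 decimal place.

k = ln2/t½ = ln2/41 ≈ 0.016906 h⁻¹; fraction remaining f = e^(−kτ) = e^(−0.016906×144) ≈ 0.0876.
Single-dose peak C₀ = D/Vd = 1224/20 ≈ 61.200 mg/L.
Steady-state trough Cmin,ss = C₀·f/(1−f) ≈ 61.200 × 0.0876/0.9124 ≈ 5.876 mg/L.

5.9 mg/L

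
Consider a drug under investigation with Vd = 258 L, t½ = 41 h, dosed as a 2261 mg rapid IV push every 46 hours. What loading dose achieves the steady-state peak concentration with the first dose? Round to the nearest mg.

f = (1/2)^(46/41) ≈ 0.459472; accumulation ratio R = 1/(1−f) ≈ 1.85004.
Loading dose to hit Cmax,ss on first dose: D_load = D_maint·R ≈ 2261 × 1.85004 ≈ 4182.94 mg.

4183 mg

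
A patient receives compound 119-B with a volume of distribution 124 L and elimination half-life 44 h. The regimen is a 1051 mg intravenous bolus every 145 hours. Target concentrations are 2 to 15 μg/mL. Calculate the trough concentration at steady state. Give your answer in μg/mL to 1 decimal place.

k = ln2/t½ = ln2/44 ≈ 0.015753 h⁻¹; fraction remaining f = e^(−kτ) = e^(−0.015753×145) ≈ 0.1019.
At steady state, accumulation factor R = 1/(1 − e^(−kτ)) ≈ 1.1135.
Each bolus raises the concentration by D/Vd = 1051/124 ≈ 8.476 μg/mL.
Cmax,ss = C₀/(1 − f) ≈ 8.476/0.8981 ≈ 9.438 μg/mL.
Steady-state trough Cmin,ss = Cmax,ss·f ≈ 9.438 × 0.1019 ≈ 0.962 μg/mL.
Trough 1.0 μg/mL vs MEC 2 μg/mL: subtherapeutic.

1.0 μg/mL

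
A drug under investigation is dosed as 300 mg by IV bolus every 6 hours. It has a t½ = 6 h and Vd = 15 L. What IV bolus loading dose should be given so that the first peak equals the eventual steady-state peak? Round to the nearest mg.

600 mg

f = (1/2)^(6/6) ≈ 0.500000; accumulation ratio R = 1/(1−f) ≈ 2.00000.
Loading dose to hit Cmax,ss on first dose: D_load = D_maint·R ≈ 300 × 2.00000 ≈ 600.00 mg.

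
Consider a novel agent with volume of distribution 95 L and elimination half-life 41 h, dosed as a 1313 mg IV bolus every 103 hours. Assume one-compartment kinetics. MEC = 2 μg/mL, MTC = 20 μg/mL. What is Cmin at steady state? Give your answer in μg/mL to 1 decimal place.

τ/t½ = 103/41 ≈ 2.5122, so fraction remaining f = (1/2)^(103/41) ≈ 0.1753.
At steady state, accumulation factor R = 1/(1 − e^(−kτ)) ≈ 1.2126.
Single-dose peak C₀ = D/Vd = 1313/95 ≈ 13.821 μg/mL.
Steady-state peak Cmax,ss = C₀·R ≈ 13.821 × 1.2126 ≈ 16.759 μg/mL.
Steady-state trough Cmin,ss = Cmax,ss·f ≈ 16.759 × 0.1753 ≈ 2.938 μg/mL.
Trough 2.9 μg/mL vs MEC 2 μg/mL: adequate.

2.9 μg/mL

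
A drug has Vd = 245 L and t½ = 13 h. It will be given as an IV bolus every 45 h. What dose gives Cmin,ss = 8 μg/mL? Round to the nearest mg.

19632 mg

τ/t½ = 45/13 ≈ 3.4615, so f = (1/2)^(45/13) ≈ 0.090776.
Cmin,ss = (D/Vd)·f/(1−f), so D = Cmin,ss·Vd·(1−f)/f.
D = 8 × 245 × (1−f)/f ≈ 8 × 245 × 10.01613 ≈ 19631.61 mg.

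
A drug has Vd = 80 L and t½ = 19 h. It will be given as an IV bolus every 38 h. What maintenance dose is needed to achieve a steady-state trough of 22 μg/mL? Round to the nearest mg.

τ/t½ = 38/19 ≈ 2, so f = (1/2)^(38/19) ≈ 0.250000.
Cmin,ss = (D/Vd)·f/(1−f), so D = Cmin,ss·Vd·(1−f)/f.
D = 22 × 80 × (1−f)/f ≈ 22 × 80 × 3.00000 ≈ 5280.00 mg.

5280 mg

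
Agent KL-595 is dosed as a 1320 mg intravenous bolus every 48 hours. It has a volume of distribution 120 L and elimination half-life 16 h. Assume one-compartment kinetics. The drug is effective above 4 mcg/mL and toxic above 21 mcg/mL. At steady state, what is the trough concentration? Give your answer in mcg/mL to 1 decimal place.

1.6 mcg/mL

τ = 48 h = 3 half-lives, so f = (1/2)^3 = 0.125.
At steady state, R = 1/(1 − 0.125) = 8/7.
Single-dose peak C₀ = D/Vd = 1320/120 = 11 mcg/mL.
Steady-state peak Cmax,ss = C₀·R = 11 × 8/7 ≈ 12.571 mcg/mL.
Steady-state trough Cmin,ss = Cmax,ss·f ≈ 12.571 × 0.125 ≈ 1.571 mcg/mL.
Trough 1.6 mcg/mL vs MEC 4 mcg/mL: subtherapeutic.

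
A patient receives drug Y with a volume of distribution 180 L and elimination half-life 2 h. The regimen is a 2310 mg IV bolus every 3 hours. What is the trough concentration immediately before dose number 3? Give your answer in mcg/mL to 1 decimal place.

6.1 mcg/mL

f = (1/2)^(τ/t½) = (1/2)^(3/2) ≈ 0.3536.
C₀ = D/Vd = 2310/180 ≈ 12.833 mcg/mL.
Before the 3rd dose, 2 doses have been given. Superposition: Cmin = C₀·(f + f²).
≈ 12.833 × (0.3536 + 0.1250) ≈ 12.833 × 0.4786 ≈ 6.142 mcg/mL.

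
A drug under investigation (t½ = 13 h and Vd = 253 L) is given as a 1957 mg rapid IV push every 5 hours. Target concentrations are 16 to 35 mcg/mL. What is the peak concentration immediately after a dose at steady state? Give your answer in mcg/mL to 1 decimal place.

k = ln2/t½ = ln2/13 ≈ 0.053319 h⁻¹; fraction remaining f = e^(−kτ) = e^(−0.053319×5) ≈ 0.7660.
At steady state, accumulation factor R = 1/(1 − e^(−kτ)) ≈ 4.2735.
Single-dose peak C₀ = D/Vd = 1957/253 ≈ 7.735 mcg/mL.
Cmax,ss = C₀/(1 − f) ≈ 7.735/0.2340 ≈ 33.056 mcg/mL.
Peak 33.1 mcg/mL vs MTC 35 mcg/mL: below toxic threshold.

33.1 mcg/mL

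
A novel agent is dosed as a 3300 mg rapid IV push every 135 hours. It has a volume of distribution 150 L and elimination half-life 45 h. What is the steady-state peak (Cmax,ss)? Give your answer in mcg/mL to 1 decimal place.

τ = 135 h = 3 half-lives, so f = (1/2)^3 = 0.125.
Accumulation ratio R = 1/(1 − f) = 1/0.875 = 8/7.
Single-dose peak C₀ = D/Vd = 3300/150 = 22 mcg/mL.
Steady-state peak Cmax,ss = C₀·R = 22 × 8/7 ≈ 25.143 mcg/mL.

25.1 mcg/mL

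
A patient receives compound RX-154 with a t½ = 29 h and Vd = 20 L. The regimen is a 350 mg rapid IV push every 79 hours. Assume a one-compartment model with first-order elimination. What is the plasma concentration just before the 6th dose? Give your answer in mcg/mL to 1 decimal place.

f = (1/2)^(τ/t½) = (1/2)^(79/29) ≈ 0.1513.
C₀ = D/Vd = 350/20 ≈ 17.500 mcg/mL.
Before the 6th dose, 5 doses have been given. Superposition: Cmin = C₀·(f + f² + … + f^5).
≈ 17.500 × (0.1513 + 0.0229 + 0.0035 + 0.0005 + 0.0001) ≈ 17.500 × 0.1783 ≈ 3.120 mcg/mL.

3.1 mcg/mL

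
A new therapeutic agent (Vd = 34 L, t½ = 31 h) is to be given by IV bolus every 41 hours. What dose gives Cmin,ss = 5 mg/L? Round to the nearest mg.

τ/t½ = 41/31 ≈ 1.3226, so f = (1/2)^(41/31) ≈ 0.399819.
Cmin,ss = (D/Vd)·f/(1−f), so D = Cmin,ss·Vd·(1−f)/f.
D = 5 × 34 × (1−f)/f ≈ 5 × 34 × 1.50113 ≈ 255.19 mg.

255 mg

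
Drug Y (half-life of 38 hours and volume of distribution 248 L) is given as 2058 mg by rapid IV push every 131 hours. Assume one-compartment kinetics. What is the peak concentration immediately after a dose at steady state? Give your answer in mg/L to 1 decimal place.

k = ln2/t½ = ln2/38 ≈ 0.018241 h⁻¹; fraction remaining f = e^(−kτ) = e^(−0.018241×131) ≈ 0.0917.
Accumulation ratio R = 1/(1 − f) ≈ 1/0.9083 ≈ 1.1010.
Single-dose peak C₀ = D/Vd = 2058/248 ≈ 8.298 mg/L.
Steady-state peak Cmax,ss = C₀·R ≈ 8.298 × 1.1010 ≈ 9.136 mg/L.

9.1 mg/L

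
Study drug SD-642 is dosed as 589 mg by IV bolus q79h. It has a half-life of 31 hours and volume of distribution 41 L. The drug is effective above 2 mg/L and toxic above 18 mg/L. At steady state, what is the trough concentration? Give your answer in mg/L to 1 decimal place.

k = ln2/t½ = ln2/31 ≈ 0.022360 h⁻¹; fraction remaining f = e^(−kτ) = e^(−0.022360×79) ≈ 0.1709.
Accumulation ratio R = 1/(1 − f) ≈ 1/0.8291 ≈ 1.2061.
Each bolus raises the concentration by D/Vd = 589/41 ≈ 14.366 mg/L.
Steady-state peak Cmax,ss = C₀·R ≈ 14.366 × 1.2061 ≈ 17.327 mg/L.
One interval later, Cmin,ss = Cmax,ss·e^(−kτ) ≈ 17.327 × 0.1709 ≈ 2.961 mg/L.
Trough 3.0 mg/L vs MEC 2 mg/L: adequate.

3.0 mg/L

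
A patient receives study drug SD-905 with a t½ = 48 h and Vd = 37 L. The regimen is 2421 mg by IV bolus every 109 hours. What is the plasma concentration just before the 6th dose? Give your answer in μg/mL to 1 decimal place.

17.1 μg/mL

f = (1/2)^(τ/t½) = (1/2)^(109/48) ≈ 0.2072.
C₀ = D/Vd = 2421/37 ≈ 65.432 μg/mL.
Before the 6th dose, 5 doses have been given. Superposition: Cmin = C₀·(f + f² + … + f^5).
≈ 65.432 × (0.2072 + 0.0429 + 0.0089 + 0.0018 + 0.0004) ≈ 65.432 × 0.2612 ≈ 17.091 μg/mL.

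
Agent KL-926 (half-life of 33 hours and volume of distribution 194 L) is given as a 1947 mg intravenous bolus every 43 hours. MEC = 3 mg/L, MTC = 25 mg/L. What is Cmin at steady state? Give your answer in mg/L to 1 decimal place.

Over one 43-h interval, 43/33 ≈ 1.303 half-lives elapse, leaving f ≈ 0.4053 of each dose.
At steady state, accumulation factor R = 1/(1 − e^(−kτ)) ≈ 1.6815.
Single-dose peak C₀ = D/Vd = 1947/194 ≈ 10.036 mg/L.
Cmax,ss = C₀/(1 − f) ≈ 10.036/0.5947 ≈ 16.876 mg/L.
Steady-state trough Cmin,ss = Cmax,ss·f ≈ 16.876 × 0.4053 ≈ 6.840 mg/L.
Trough 6.8 mg/L vs MEC 3 mg/L: adequate.

6.8 mg/L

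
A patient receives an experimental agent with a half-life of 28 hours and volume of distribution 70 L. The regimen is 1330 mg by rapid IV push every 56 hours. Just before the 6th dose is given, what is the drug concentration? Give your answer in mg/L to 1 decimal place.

6.3 mg/L

f = (1/2)^(τ/t½) = (1/2)^(56/28) ≈ 0.2500.
C₀ = D/Vd = 1330/70 ≈ 19.000 mg/L.
Before the 6th dose, 5 doses have been given. Superposition: Cmin = C₀·(f + f² + … + f^5).
≈ 19.000 × (0.2500 + 0.0625 + 0.0156 + 0.0039 + 0.0010) ≈ 19.000 × 0.3330 ≈ 6.327 mg/L.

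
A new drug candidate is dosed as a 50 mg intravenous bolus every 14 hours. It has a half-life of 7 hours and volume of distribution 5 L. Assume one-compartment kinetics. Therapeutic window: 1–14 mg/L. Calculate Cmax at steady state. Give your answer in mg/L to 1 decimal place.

13.3 mg/L

τ = 14 h = 2 half-lives, so f = (1/2)^2 = 0.25.
Accumulation ratio R = 1/(1 − f) = 1/0.75 = 4/3.
Single-dose peak C₀ = D/Vd = 50/5 = 10 mg/L.
Steady-state peak Cmax,ss = C₀·R = 10 × 4/3 ≈ 13.333 mg/L.
Peak 13.3 mg/L vs MTC 14 mg/L: below toxic threshold.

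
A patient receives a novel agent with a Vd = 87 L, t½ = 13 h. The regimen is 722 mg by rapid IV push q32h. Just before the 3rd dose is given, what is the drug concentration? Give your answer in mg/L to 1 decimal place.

1.8 mg/L

f = (1/2)^(τ/t½) = (1/2)^(32/13) ≈ 0.1816.
C₀ = D/Vd = 722/87 ≈ 8.299 mg/L.
Before the 3rd dose, 2 doses have been given. Superposition: Cmin = C₀·(f + f²).
≈ 8.299 × (0.1816 + 0.0330) ≈ 8.299 × 0.2146 ≈ 1.781 mg/L.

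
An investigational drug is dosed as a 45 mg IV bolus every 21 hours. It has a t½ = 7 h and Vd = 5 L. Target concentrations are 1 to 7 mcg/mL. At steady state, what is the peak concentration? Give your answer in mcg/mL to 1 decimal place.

The dosing interval is 3 half-lives, so f = 2^(−3) = 0.125.
At steady state, R = 1/(1 − 0.125) = 8/7.
Single-dose peak C₀ = D/Vd = 45/5 = 9 mcg/mL.
Steady-state peak Cmax,ss = C₀·R = 9 × 8/7 ≈ 10.286 mcg/mL.
Peak 10.3 mcg/mL vs MTC 7 mcg/mL: exceeds toxic threshold.

10.3 mcg/mL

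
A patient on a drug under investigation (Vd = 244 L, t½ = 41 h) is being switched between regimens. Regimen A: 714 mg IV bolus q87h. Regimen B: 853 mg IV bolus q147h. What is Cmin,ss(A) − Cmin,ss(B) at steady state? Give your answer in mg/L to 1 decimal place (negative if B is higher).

0.6 mg/L

Regimen A: f = (1/2)^(87/41) ≈ 0.2297; Cmin,ss = (714/244)·f/(1−f) ≈ 0.873 mg/L.
Regimen B: f = (1/2)^(147/41) ≈ 0.0833; Cmin,ss = (853/244)·f/(1−f) ≈ 0.318 mg/L.
Difference ≈ 0.873 − 0.318 ≈ 0.555 mg/L.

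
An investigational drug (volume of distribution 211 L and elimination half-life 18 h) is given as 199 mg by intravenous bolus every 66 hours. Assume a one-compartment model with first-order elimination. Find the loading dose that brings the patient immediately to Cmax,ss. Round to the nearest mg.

f = (1/2)^(66/18) ≈ 0.078745; accumulation ratio R = 1/(1−f) ≈ 1.08548.
Loading dose to hit Cmax,ss on first dose: D_load = D_maint·R ≈ 199 × 1.08548 ≈ 216.01 mg.

216 mg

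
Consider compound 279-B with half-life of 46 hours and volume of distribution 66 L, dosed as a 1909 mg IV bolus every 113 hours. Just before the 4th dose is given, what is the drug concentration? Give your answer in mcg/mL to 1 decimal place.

6.4 mcg/mL

f = (1/2)^(τ/t½) = (1/2)^(113/46) ≈ 0.1822.
C₀ = D/Vd = 1909/66 ≈ 28.924 mcg/mL.
Before the 4th dose, 3 doses have been given. Superposition: Cmin = C₀·(f + f² + … + f^3).
≈ 28.924 × (0.1822 + 0.0332 + 0.0060) ≈ 28.924 × 0.2214 ≈ 6.404 mcg/mL.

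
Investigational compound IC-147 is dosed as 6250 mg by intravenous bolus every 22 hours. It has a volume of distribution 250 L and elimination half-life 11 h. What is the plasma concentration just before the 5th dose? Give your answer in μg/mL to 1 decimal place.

8.3 μg/mL

f = (1/2)^(τ/t½) = (1/2)^(22/11) ≈ 0.2500.
C₀ = D/Vd = 6250/250 ≈ 25.000 μg/mL.
Before the 5th dose, 4 doses have been given. Superposition: Cmin = C₀·(f + f² + … + f^4).
≈ 25.000 × (0.2500 + 0.0625 + 0.0156 + 0.0039) ≈ 25.000 × 0.3320 ≈ 8.300 μg/mL.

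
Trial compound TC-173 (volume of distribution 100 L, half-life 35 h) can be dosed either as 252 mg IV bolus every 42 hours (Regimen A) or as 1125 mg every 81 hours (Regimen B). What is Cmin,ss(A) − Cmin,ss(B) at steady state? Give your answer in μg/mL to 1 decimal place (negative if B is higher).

-0.9 μg/mL

Regimen A: f = (1/2)^(42/35) ≈ 0.4353; Cmin,ss = (252/100)·f/(1−f) ≈ 1.943 μg/mL.
Regimen B: f = (1/2)^(81/35) ≈ 0.2011; Cmin,ss = (1125/100)·f/(1−f) ≈ 2.832 μg/mL.
Difference ≈ 1.943 − 2.832 ≈ -0.889 μg/mL.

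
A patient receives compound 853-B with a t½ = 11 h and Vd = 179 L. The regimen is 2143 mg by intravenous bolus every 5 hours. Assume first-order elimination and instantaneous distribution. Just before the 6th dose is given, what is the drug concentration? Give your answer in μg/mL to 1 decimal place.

25.6 μg/mL

f = (1/2)^(τ/t½) = (1/2)^(5/11) ≈ 0.7297.
C₀ = D/Vd = 2143/179 ≈ 11.972 μg/mL.
Before the 6th dose, 5 doses have been given. Superposition: Cmin = C₀·(f + f² + … + f^5).
≈ 11.972 × (0.7297 + 0.5325 + 0.3885 + 0.2835 + 0.2069) ≈ 11.972 × 2.1411 ≈ 25.633 μg/mL.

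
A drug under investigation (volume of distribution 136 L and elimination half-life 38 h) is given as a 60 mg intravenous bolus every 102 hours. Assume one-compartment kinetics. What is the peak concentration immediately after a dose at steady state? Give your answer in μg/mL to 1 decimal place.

0.5 μg/mL

τ/t½ = 102/38 ≈ 2.6842, so fraction remaining f = (1/2)^(102/38) ≈ 0.1556.
At steady state, accumulation factor R = 1/(1 − e^(−kτ)) ≈ 1.1843.
Each bolus raises the concentration by D/Vd = 60/136 ≈ 0.441 μg/mL.
Steady-state peak Cmax,ss = C₀·R ≈ 0.441 × 1.1843 ≈ 0.522 μg/mL.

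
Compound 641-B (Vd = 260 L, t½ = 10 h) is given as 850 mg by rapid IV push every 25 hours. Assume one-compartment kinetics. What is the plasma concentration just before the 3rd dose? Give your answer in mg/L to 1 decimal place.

0.7 mg/L

f = (1/2)^(τ/t½) = (1/2)^(25/10) ≈ 0.1768.
C₀ = D/Vd = 850/260 ≈ 3.269 mg/L.
Before the 3rd dose, 2 doses have been given. Superposition: Cmin = C₀·(f + f²).
≈ 3.269 × (0.1768 + 0.0313) ≈ 3.269 × 0.2081 ≈ 0.680 mg/L.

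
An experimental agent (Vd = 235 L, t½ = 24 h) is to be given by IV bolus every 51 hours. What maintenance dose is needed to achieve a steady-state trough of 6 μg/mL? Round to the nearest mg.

4740 mg

τ/t½ = 51/24 ≈ 2.125, so f = (1/2)^(51/24) ≈ 0.229251.
Cmin,ss = (D/Vd)·f/(1−f), so D = Cmin,ss·Vd·(1−f)/f.
D = 6 × 235 × (1−f)/f ≈ 6 × 235 × 3.36203 ≈ 4740.46 mg.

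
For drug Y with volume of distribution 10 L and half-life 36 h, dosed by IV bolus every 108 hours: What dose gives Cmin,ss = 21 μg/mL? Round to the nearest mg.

1470 mg

τ/t½ = 108/36 ≈ 3, so f = (1/2)^(108/36) ≈ 0.125000.
Cmin,ss = (D/Vd)·f/(1−f), so D = Cmin,ss·Vd·(1−f)/f.
D = 21 × 10 × (1−f)/f ≈ 21 × 10 × 7.00000 ≈ 1470.00 mg.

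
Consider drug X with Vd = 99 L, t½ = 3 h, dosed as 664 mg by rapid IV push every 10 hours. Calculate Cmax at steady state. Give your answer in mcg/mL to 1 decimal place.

7.4 mcg/mL

Over one 10-h interval, 10/3 ≈ 3.3333 half-lives elapse, leaving f ≈ 0.0992 of each dose.
At steady state, accumulation factor R = 1/(1 − e^(−kτ)) ≈ 1.1101.
Single-dose peak C₀ = D/Vd = 664/99 ≈ 6.707 mcg/mL.
Cmax,ss = C₀/(1 − f) ≈ 6.707/0.9008 ≈ 7.446 mcg/mL.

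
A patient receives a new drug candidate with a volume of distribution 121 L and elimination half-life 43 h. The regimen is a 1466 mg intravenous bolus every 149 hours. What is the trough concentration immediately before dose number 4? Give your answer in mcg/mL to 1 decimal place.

1.2 mcg/mL

f = (1/2)^(τ/t½) = (1/2)^(149/43) ≈ 0.0906.
C₀ = D/Vd = 1466/121 ≈ 12.116 mcg/mL.
Before the 4th dose, 3 doses have been given. Superposition: Cmin = C₀·(f + f² + … + f^3).
≈ 12.116 × (0.0906 + 0.0082 + 0.0007) ≈ 12.116 × 0.0995 ≈ 1.206 mcg/mL.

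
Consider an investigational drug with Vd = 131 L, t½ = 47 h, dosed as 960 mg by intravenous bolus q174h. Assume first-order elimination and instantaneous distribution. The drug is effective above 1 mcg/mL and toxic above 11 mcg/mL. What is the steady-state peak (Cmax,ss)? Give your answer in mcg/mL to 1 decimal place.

7.9 mcg/mL

τ/t½ = 174/47 ≈ 3.7021, so fraction remaining f = (1/2)^(174/47) ≈ 0.0768.
Accumulation ratio R = 1/(1 − f) ≈ 1/0.9232 ≈ 1.0832.
Single-dose peak C₀ = D/Vd = 960/131 ≈ 7.328 mcg/mL.
Steady-state peak Cmax,ss = C₀·R ≈ 7.328 × 1.0832 ≈ 7.938 mcg/mL.
Peak 7.9 mcg/mL vs MTC 11 mcg/mL: below toxic threshold.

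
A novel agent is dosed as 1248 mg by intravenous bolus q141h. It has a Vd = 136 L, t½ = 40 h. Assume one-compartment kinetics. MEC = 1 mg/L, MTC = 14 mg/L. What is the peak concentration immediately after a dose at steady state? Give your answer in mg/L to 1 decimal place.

Over one 141-h interval, 141/40 ≈ 3.525 half-lives elapse, leaving f ≈ 0.0869 of each dose.
At steady state, accumulation factor R = 1/(1 − e^(−kτ)) ≈ 1.0952.
Single-dose peak C₀ = D/Vd = 1248/136 ≈ 9.176 mg/L.
Cmax,ss = C₀/(1 − f) ≈ 9.176/0.9131 ≈ 10.049 mg/L.
Peak 10.0 mg/L vs MTC 14 mg/L: below toxic threshold.

10.0 mg/L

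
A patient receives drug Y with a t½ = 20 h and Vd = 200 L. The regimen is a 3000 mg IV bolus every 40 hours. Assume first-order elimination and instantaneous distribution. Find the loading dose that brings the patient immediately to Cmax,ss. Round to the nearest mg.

4000 mg

f = (1/2)^(40/20) ≈ 0.250000; accumulation ratio R = 1/(1−f) ≈ 1.33333.
Loading dose to hit Cmax,ss on first dose: D_load = D_maint·R ≈ 3000 × 1.33333 ≈ 3999.99 mg.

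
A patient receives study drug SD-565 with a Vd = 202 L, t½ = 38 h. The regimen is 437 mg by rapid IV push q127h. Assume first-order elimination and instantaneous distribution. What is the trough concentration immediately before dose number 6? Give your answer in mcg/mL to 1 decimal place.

0.2 mcg/mL

f = (1/2)^(τ/t½) = (1/2)^(127/38) ≈ 0.0986.
C₀ = D/Vd = 437/202 ≈ 2.163 mcg/mL.
Before the 6th dose, 5 doses have been given. Superposition: Cmin = C₀·(f + f² + … + f^5).
≈ 2.163 × (0.0986 + 0.0097 + 0.0010 + 0.0001 + 0.0000) ≈ 2.163 × 0.1094 ≈ 0.237 mcg/mL.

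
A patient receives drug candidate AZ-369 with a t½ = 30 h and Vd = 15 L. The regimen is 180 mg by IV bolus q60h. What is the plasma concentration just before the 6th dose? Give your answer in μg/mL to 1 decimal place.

4.0 μg/mL

f = (1/2)^(τ/t½) = (1/2)^(60/30) ≈ 0.2500.
C₀ = D/Vd = 180/15 ≈ 12.000 μg/mL.
Before the 6th dose, 5 doses have been given. Superposition: Cmin = C₀·(f + f² + … + f^5).
≈ 12.000 × (0.2500 + 0.0625 + 0.0156 + 0.0039 + 0.0010) ≈ 12.000 × 0.3330 ≈ 3.996 μg/mL.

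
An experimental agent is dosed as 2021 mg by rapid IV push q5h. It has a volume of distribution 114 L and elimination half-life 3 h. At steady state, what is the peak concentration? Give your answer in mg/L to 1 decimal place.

25.9 mg/L

Over one 5-h interval, 5/3 ≈ 1.6667 half-lives elapse, leaving f ≈ 0.3150 of each dose.
Accumulation ratio R = 1/(1 − f) ≈ 1/0.6850 ≈ 1.4599.
Single-dose peak C₀ = D/Vd = 2021/114 ≈ 17.728 mg/L.
Steady-state peak Cmax,ss = C₀·R ≈ 17.728 × 1.4599 ≈ 25.881 mg/L.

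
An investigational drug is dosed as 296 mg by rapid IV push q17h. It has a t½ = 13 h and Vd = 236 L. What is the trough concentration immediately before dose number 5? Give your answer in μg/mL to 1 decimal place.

f = (1/2)^(τ/t½) = (1/2)^(17/13) ≈ 0.4040.
C₀ = D/Vd = 296/236 ≈ 1.254 μg/mL.
Before the 5th dose, 4 doses have been given. Superposition: Cmin = C₀·(f + f² + … + f^4).
≈ 1.254 × (0.4040 + 0.1632 + 0.0659 + 0.0266) ≈ 1.254 × 0.6597 ≈ 0.827 μg/mL.

0.8 μg/mL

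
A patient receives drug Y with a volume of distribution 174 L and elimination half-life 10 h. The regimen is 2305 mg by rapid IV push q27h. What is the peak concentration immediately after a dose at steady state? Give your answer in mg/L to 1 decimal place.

τ/t½ = 27/10 ≈ 2.7, so fraction remaining f = (1/2)^(27/10) ≈ 0.1539.
At steady state, accumulation factor R = 1/(1 − e^(−kτ)) ≈ 1.1819.
Single-dose peak C₀ = D/Vd = 2305/174 ≈ 13.247 mg/L.
Steady-state peak Cmax,ss = C₀·R ≈ 13.247 × 1.1819 ≈ 15.657 mg/L.

15.7 mg/L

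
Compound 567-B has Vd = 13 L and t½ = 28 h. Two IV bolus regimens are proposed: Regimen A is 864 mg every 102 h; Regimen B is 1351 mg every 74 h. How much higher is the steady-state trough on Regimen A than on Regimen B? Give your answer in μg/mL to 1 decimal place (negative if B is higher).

Regimen A: f = (1/2)^(102/28) ≈ 0.0801; Cmin,ss = (864/13)·f/(1−f) ≈ 5.787 μg/mL.
Regimen B: f = (1/2)^(74/28) ≈ 0.1601; Cmin,ss = (1351/13)·f/(1−f) ≈ 19.810 μg/mL.
Difference ≈ 5.787 − 19.810 ≈ -14.023 μg/mL.

-14.0 μg/mL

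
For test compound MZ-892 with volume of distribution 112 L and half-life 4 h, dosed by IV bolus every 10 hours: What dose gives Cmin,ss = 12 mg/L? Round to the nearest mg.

6259 mg

τ/t½ = 10/4 ≈ 2.5, so f = (1/2)^(10/4) ≈ 0.176777.
Cmin,ss = (D/Vd)·f/(1−f), so D = Cmin,ss·Vd·(1−f)/f.
D = 12 × 112 × (1−f)/f ≈ 12 × 112 × 4.65684 ≈ 6258.79 mg.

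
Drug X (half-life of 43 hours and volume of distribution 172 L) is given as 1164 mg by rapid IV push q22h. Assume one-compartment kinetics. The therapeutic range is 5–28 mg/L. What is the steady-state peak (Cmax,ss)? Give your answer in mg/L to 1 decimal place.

k = ln2/t½ = ln2/43 ≈ 0.016120 h⁻¹; fraction remaining f = e^(−kτ) = e^(−0.016120×22) ≈ 0.7014.
Accumulation ratio R = 1/(1 − f) ≈ 1/0.2986 ≈ 3.3490.
Each bolus raises the concentration by D/Vd = 1164/172 ≈ 6.767 mg/L.
Steady-state peak Cmax,ss = C₀·R ≈ 6.767 × 3.3490 ≈ 22.663 mg/L.
Peak 22.7 mg/L vs MTC 28 mg/L: below toxic threshold.

22.7 mg/L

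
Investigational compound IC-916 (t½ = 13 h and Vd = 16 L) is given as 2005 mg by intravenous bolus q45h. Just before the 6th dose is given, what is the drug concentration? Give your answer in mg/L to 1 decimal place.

12.5 mg/L

f = (1/2)^(τ/t½) = (1/2)^(45/13) ≈ 0.0908.
C₀ = D/Vd = 2005/16 ≈ 125.312 mg/L.
Before the 6th dose, 5 doses have been given. Superposition: Cmin = C₀·(f + f² + … + f^5).
≈ 125.312 × (0.0908 + 0.0082 + 0.0007 + 0.0001 + 0.0000) ≈ 125.312 × 0.0998 ≈ 12.506 mg/L.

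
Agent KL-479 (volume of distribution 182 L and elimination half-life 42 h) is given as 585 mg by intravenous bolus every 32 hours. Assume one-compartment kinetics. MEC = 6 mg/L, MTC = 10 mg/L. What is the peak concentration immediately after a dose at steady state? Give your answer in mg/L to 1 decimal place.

τ/t½ = 32/42 ≈ 0.7619, so fraction remaining f = (1/2)^(32/42) ≈ 0.5897.
Accumulation ratio R = 1/(1 − f) ≈ 1/0.4103 ≈ 2.4372.
Each bolus raises the concentration by D/Vd = 585/182 ≈ 3.214 mg/L.
Steady-state peak Cmax,ss = C₀·R ≈ 3.214 × 2.4372 ≈ 7.833 mg/L.
Peak 7.8 mg/L vs MTC 10 mg/L: below toxic threshold.

7.8 mg/L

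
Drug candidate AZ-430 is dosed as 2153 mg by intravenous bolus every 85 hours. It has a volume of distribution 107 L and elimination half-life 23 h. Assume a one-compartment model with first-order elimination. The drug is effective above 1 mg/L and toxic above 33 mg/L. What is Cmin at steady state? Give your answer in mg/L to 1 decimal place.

Over one 85-h interval, 85/23 ≈ 3.6957 half-lives elapse, leaving f ≈ 0.0772 of each dose.
Each bolus raises the concentration by D/Vd = 2153/107 ≈ 20.121 mg/L.
Steady-state trough Cmin,ss = C₀·f/(1−f) ≈ 20.121 × 0.0772/0.9228 ≈ 1.683 mg/L.
Trough 1.7 mg/L vs MEC 1 mg/L: adequate.

1.7 mg/L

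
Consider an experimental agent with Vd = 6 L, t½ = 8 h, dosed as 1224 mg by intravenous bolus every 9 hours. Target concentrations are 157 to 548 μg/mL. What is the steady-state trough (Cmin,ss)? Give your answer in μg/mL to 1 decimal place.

172.7 μg/mL

Over one 9-h interval, 9/8 ≈ 1.125 half-lives elapse, leaving f ≈ 0.4585 of each dose.
Single-dose peak C₀ = D/Vd = 1224/6 ≈ 204.000 μg/mL.
Steady-state trough Cmin,ss = C₀·f/(1−f) ≈ 204.000 × 0.4585/0.5415 ≈ 172.731 μg/mL.
Trough 172.7 μg/mL vs MEC 157 μg/mL: adequate.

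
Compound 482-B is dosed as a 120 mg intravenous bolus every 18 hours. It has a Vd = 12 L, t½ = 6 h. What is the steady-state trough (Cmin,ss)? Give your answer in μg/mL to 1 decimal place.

1.4 μg/mL

The dosing interval is 3 half-lives, so f = 2^(−3) = 0.125.
Accumulation ratio R = 1/(1 − f) = 1/0.875 = 8/7.
Single-dose peak C₀ = D/Vd = 120/12 = 10 μg/mL.
Steady-state peak Cmax,ss = C₀·R = 10 × 8/7 ≈ 11.429 μg/mL.
Steady-state trough Cmin,ss = Cmax,ss·f ≈ 11.429 × 0.125 ≈ 1.429 μg/mL.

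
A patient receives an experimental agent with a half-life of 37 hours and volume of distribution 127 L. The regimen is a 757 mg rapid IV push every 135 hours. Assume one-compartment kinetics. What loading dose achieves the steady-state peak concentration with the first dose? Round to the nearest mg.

f = (1/2)^(135/37) ≈ 0.079735; accumulation ratio R = 1/(1−f) ≈ 1.08664.
Loading dose to hit Cmax,ss on first dose: D_load = D_maint·R ≈ 757 × 1.08664 ≈ 822.59 mg.

823 mg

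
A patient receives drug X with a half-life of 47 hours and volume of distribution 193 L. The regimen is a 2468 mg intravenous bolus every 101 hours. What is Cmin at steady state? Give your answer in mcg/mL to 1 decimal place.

τ/t½ = 101/47 ≈ 2.1489, so fraction remaining f = (1/2)^(101/47) ≈ 0.2255.
At steady state, accumulation factor R = 1/(1 − e^(−kτ)) ≈ 1.2912.
Each bolus raises the concentration by D/Vd = 2468/193 ≈ 12.788 mcg/mL.
Cmax,ss = C₀/(1 − f) ≈ 12.788/0.7745 ≈ 16.511 mcg/mL.
One interval later, Cmin,ss = Cmax,ss·e^(−kτ) ≈ 16.511 × 0.2255 ≈ 3.723 mcg/mL.

3.7 mcg/mL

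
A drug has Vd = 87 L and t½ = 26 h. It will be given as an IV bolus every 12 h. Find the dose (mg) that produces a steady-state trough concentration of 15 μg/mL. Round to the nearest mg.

492 mg

τ/t½ = 12/26 ≈ 0.46154, so f = (1/2)^(12/26) ≈ 0.726211.
Cmin,ss = (D/Vd)·f/(1−f), so D = Cmin,ss·Vd·(1−f)/f.
D = 15 × 87 × (1−f)/f ≈ 15 × 87 × 0.37701 ≈ 492.00 mg.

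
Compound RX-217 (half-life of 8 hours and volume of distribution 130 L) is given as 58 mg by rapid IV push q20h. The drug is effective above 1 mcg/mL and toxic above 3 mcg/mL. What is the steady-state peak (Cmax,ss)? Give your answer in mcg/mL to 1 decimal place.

τ/t½ = 20/8 ≈ 2.5, so fraction remaining f = (1/2)^(20/8) ≈ 0.1768.
Accumulation ratio R = 1/(1 − f) ≈ 1/0.8232 ≈ 1.2148.
Each bolus raises the concentration by D/Vd = 58/130 ≈ 0.446 mcg/mL.
Cmax,ss = C₀/(1 − f) ≈ 0.446/0.8232 ≈ 0.542 mcg/mL.
Peak 0.5 mcg/mL vs MTC 3 mcg/mL: below toxic threshold.

0.5 mcg/mL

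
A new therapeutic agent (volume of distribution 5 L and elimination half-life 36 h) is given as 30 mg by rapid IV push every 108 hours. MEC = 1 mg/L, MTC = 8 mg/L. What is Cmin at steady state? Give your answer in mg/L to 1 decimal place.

0.9 mg/L

The dosing interval is 3 half-lives, so f = 2^(−3) = 0.125.
Accumulation ratio R = 1/(1 − f) = 1/0.875 = 8/7.
Single-dose peak C₀ = D/Vd = 30/5 = 6 mg/L.
Steady-state peak Cmax,ss = C₀·R = 6 × 8/7 ≈ 6.857 mg/L.
Steady-state trough Cmin,ss = Cmax,ss·f ≈ 6.857 × 0.125 ≈ 0.857 mg/L.
Trough 0.9 mg/L vs MEC 1 mg/L: subtherapeutic.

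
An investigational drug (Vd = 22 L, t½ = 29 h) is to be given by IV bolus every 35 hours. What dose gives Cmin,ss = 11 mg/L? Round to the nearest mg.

317 mg

τ/t½ = 35/29 ≈ 1.2069, so f = (1/2)^(35/29) ≈ 0.433199.
Cmin,ss = (D/Vd)·f/(1−f), so D = Cmin,ss·Vd·(1−f)/f.
D = 11 × 22 × (1−f)/f ≈ 11 × 22 × 1.30841 ≈ 316.64 mg.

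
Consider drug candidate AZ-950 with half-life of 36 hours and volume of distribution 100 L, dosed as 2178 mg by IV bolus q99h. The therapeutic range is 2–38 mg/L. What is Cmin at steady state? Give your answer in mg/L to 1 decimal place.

3.8 mg/L

Over one 99-h interval, 99/36 ≈ 2.75 half-lives elapse, leaving f ≈ 0.1487 of each dose.
Single-dose peak C₀ = D/Vd = 2178/100 ≈ 21.780 mg/L.
Steady-state trough Cmin,ss = C₀·f/(1−f) ≈ 21.780 × 0.1487/0.8513 ≈ 3.804 mg/L.
Trough 3.8 mg/L vs MEC 2 mg/L: adequate.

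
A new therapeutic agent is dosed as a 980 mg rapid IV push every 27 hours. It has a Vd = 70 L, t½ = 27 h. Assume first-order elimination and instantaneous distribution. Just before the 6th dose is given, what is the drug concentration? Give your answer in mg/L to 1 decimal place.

f = (1/2)^(τ/t½) = (1/2)^(27/27) ≈ 0.5000.
C₀ = D/Vd = 980/70 ≈ 14.000 mg/L.
Before the 6th dose, 5 doses have been given. Superposition: Cmin = C₀·(f + f² + … + f^5).
≈ 14.000 × (0.5000 + 0.2500 + 0.1250 + 0.0625 + 0.0313) ≈ 14.000 × 0.9688 ≈ 13.563 mg/L.

13.6 mg/L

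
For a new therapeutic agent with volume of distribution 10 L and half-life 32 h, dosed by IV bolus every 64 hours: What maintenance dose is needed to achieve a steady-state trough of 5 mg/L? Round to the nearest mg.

τ/t½ = 64/32 ≈ 2, so f = (1/2)^(64/32) ≈ 0.250000.
Cmin,ss = (D/Vd)·f/(1−f), so D = Cmin,ss·Vd·(1−f)/f.
D = 5 × 10 × (1−f)/f ≈ 5 × 10 × 3.00000 ≈ 150.00 mg.

150 mg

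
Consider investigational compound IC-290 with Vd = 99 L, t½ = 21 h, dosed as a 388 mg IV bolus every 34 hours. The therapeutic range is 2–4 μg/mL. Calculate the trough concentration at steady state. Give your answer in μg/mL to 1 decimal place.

Over one 34-h interval, 34/21 ≈ 1.619 half-lives elapse, leaving f ≈ 0.3256 of each dose.
Accumulation ratio R = 1/(1 − f) ≈ 1/0.6744 ≈ 1.4828.
Single-dose peak C₀ = D/Vd = 388/99 ≈ 3.919 μg/mL.
Steady-state peak Cmax,ss = C₀·R ≈ 3.919 × 1.4828 ≈ 5.811 μg/mL.
One interval later, Cmin,ss = Cmax,ss·e^(−kτ) ≈ 5.811 × 0.3256 ≈ 1.892 μg/mL.
Trough 1.9 μg/mL vs MEC 2 μg/mL: subtherapeutic.

1.9 μg/mL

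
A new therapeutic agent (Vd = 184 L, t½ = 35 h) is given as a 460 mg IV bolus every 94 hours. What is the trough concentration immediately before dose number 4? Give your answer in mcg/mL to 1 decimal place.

0.5 mcg/mL

f = (1/2)^(τ/t½) = (1/2)^(94/35) ≈ 0.1554.
C₀ = D/Vd = 460/184 ≈ 2.500 mcg/mL.
Before the 4th dose, 3 doses have been given. Superposition: Cmin = C₀·(f + f² + … + f^3).
≈ 2.500 × (0.1554 + 0.0241 + 0.0038) ≈ 2.500 × 0.1833 ≈ 0.458 mcg/mL.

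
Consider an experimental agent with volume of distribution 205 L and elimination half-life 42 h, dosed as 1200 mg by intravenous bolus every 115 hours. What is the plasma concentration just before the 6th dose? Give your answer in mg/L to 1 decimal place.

1.0 mg/L

f = (1/2)^(τ/t½) = (1/2)^(115/42) ≈ 0.1499.
C₀ = D/Vd = 1200/205 ≈ 5.854 mg/L.
Before the 6th dose, 5 doses have been given. Superposition: Cmin = C₀·(f + f² + … + f^5).
≈ 5.854 × (0.1499 + 0.0225 + 0.0034 + 0.0005 + 0.0001) ≈ 5.854 × 0.1764 ≈ 1.033 mg/L.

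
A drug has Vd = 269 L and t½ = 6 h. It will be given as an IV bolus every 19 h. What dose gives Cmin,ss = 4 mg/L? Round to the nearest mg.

τ/t½ = 19/6 ≈ 3.1667, so f = (1/2)^(19/6) ≈ 0.111362.
Cmin,ss = (D/Vd)·f/(1−f), so D = Cmin,ss·Vd·(1−f)/f.
D = 4 × 269 × (1−f)/f ≈ 4 × 269 × 7.97972 ≈ 8586.18 mg.

8586 mg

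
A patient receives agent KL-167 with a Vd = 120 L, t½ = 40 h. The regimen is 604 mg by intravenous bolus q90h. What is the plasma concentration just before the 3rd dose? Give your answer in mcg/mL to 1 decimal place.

f = (1/2)^(τ/t½) = (1/2)^(90/40) ≈ 0.2102.
C₀ = D/Vd = 604/120 ≈ 5.033 mcg/mL.
Before the 3rd dose, 2 doses have been given. Superposition: Cmin = C₀·(f + f²).
≈ 5.033 × (0.2102 + 0.0442) ≈ 5.033 × 0.2544 ≈ 1.280 mcg/mL.

1.3 mcg/mL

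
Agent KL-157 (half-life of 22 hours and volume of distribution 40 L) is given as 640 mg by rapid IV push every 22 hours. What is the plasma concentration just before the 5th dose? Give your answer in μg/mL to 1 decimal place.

15.0 μg/mL

f = (1/2)^(τ/t½) = (1/2)^(22/22) ≈ 0.5000.
C₀ = D/Vd = 640/40 ≈ 16.000 μg/mL.
Before the 5th dose, 4 doses have been given. Superposition: Cmin = C₀·(f + f² + … + f^4).
≈ 16.000 × (0.5000 + 0.2500 + 0.1250 + 0.0625) ≈ 16.000 × 0.9375 ≈ 15.000 μg/mL.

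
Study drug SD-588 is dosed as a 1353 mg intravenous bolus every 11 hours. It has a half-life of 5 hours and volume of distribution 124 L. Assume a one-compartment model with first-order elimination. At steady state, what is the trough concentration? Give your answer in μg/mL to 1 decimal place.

τ/t½ = 11/5 ≈ 2.2, so fraction remaining f = (1/2)^(11/5) ≈ 0.2176.
Accumulation ratio R = 1/(1 − f) ≈ 1/0.7824 ≈ 1.2781.
Each bolus raises the concentration by D/Vd = 1353/124 ≈ 10.911 μg/mL.
Cmax,ss = C₀/(1 − f) ≈ 10.911/0.7824 ≈ 13.946 μg/mL.
One interval later, Cmin,ss = Cmax,ss·e^(−kτ) ≈ 13.946 × 0.2176 ≈ 3.035 μg/mL.

3.0 μg/mL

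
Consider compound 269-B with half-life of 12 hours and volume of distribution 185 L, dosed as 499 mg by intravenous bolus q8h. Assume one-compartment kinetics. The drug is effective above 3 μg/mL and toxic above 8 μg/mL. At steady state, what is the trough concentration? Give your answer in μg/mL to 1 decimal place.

Over one 8-h interval, 8/12 ≈ 0.66667 half-lives elapse, leaving f ≈ 0.6300 of each dose.
At steady state, accumulation factor R = 1/(1 − e^(−kτ)) ≈ 2.7027.
Single-dose peak C₀ = D/Vd = 499/185 ≈ 2.697 μg/mL.
Steady-state peak Cmax,ss = C₀·R ≈ 2.697 × 2.7027 ≈ 7.289 μg/mL.
One interval later, Cmin,ss = Cmax,ss·e^(−kτ) ≈ 7.289 × 0.6300 ≈ 4.592 μg/mL.
Trough 4.6 μg/mL vs MEC 3 μg/mL: adequate.

4.6 μg/mL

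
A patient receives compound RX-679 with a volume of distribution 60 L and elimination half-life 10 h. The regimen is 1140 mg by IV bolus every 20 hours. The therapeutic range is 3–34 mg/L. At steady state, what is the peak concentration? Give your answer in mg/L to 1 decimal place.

25.3 mg/L

τ = 20 h = 2 half-lives, so f = (1/2)^2 = 0.25.
At steady state, R = 1/(1 − 0.25) = 4/3.
Single-dose peak C₀ = D/Vd = 1140/60 = 19 mg/L.
Steady-state peak Cmax,ss = C₀·R = 19 × 4/3 ≈ 25.333 mg/L.
Peak 25.3 mg/L vs MTC 34 mg/L: below toxic threshold.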